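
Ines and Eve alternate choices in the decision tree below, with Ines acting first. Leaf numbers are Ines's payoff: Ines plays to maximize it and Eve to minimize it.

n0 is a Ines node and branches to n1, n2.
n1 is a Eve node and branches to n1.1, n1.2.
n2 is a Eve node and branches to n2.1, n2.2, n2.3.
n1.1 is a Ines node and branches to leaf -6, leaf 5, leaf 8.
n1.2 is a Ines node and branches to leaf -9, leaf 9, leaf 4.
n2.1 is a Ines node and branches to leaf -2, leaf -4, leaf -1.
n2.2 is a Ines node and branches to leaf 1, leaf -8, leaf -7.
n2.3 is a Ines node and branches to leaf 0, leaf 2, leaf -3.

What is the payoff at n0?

n1.1 (Ines): max(-6, 5, 8) = 8
n1.2 (Ines): max(-9, 9, 4) = 9
n1 (Eve): min(8, 9) = 8
n2.1 (Ines): max(-2, -4, -1) = -1
n2.2 (Ines): max(1, -8, -7) = 1
n2.3 (Ines): max(0, 2, -3) = 2
n2 (Eve): min(-1, 1, 2) = -1
n0 (Ines): max(8, -1) = 8

8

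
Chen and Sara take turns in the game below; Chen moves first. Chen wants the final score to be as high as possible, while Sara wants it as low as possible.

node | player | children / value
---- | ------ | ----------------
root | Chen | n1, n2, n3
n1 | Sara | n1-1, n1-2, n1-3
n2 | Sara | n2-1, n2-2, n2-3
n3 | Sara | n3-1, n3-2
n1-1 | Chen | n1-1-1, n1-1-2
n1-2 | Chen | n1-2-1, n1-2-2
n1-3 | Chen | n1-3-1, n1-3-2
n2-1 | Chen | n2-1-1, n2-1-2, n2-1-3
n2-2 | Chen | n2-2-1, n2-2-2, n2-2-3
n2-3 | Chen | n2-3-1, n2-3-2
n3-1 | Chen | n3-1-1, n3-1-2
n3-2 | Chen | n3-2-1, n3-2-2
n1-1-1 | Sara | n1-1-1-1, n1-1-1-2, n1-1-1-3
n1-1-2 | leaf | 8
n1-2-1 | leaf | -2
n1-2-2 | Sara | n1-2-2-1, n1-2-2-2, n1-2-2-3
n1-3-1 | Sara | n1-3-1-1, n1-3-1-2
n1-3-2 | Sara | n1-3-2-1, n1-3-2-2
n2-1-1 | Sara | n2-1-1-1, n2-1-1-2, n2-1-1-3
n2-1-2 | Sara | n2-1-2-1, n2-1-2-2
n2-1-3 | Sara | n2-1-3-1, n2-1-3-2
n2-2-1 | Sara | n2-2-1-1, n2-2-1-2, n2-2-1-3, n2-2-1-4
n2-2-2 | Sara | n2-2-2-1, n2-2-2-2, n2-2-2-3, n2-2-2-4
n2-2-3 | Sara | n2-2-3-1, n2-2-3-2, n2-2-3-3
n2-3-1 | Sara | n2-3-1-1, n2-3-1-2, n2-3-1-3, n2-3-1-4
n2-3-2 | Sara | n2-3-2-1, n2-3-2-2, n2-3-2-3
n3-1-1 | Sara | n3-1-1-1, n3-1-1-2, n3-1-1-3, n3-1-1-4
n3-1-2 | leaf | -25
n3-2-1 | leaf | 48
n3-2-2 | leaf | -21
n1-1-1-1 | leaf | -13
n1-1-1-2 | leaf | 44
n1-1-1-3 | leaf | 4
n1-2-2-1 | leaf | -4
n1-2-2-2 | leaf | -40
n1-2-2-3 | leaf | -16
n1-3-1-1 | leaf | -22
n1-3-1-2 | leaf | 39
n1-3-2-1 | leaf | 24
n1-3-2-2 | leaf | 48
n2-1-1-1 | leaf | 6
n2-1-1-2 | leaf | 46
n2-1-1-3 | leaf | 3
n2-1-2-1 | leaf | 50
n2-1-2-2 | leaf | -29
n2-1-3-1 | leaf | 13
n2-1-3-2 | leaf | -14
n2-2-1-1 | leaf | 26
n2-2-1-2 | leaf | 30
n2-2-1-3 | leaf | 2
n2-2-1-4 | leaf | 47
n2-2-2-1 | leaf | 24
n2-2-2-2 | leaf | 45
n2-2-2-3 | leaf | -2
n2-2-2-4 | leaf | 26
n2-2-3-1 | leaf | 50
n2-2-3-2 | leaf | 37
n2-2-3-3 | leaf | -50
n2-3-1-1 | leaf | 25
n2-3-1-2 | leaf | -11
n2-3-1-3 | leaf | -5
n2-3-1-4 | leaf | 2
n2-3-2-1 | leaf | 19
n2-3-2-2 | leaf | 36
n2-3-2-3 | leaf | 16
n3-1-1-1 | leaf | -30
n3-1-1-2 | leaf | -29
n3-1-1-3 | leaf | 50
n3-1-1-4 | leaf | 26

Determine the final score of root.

n1-1-1 (Sara): min(-13, 44, 4) = -13
n1-1 (Chen): max(-13, 8) = 8
n1-2-2 (Sara): min(-4, -40, -16) = -40
n1-2 (Chen): max(-2, -40) = -2
n1-3-1 (Sara): min(-22, 39) = -22
n1-3-2 (Sara): min(24, 48) = 24
n1-3 (Chen): max(-22, 24) = 24
n1 (Sara): min(8, -2, 24) = -2
n2-1-1 (Sara): min(6, 46, 3) = 3
n2-1-2 (Sara): min(50, -29) = -29
n2-1-3 (Sara): min(13, -14) = -14
n2-1 (Chen): max(3, -29, -14) = 3
n2-2-1 (Sara): min(26, 30, 2, 47) = 2
n2-2-2 (Sara): min(24, 45, -2, 26) = -2
n2-2-3 (Sara): min(50, 37, -50) = -50
n2-2 (Chen): max(2, -2, -50) = 2
n2-3-1 (Sara): min(25, -11, -5, 2) = -11
n2-3-2 (Sara): min(19, 36, 16) = 16
n2-3 (Chen): max(-11, 16) = 16
n2 (Sara): min(3, 2, 16) = 2
n3-1-1 (Sara): min(-30, -29, 50, 26) = -30
n3-1 (Chen): max(-30, -25) = -25
n3-2 (Chen): max(48, -21) = 48
n3 (Sara): min(-25, 48) = -25
root (Chen): max(-2, 2, -25) = 2

2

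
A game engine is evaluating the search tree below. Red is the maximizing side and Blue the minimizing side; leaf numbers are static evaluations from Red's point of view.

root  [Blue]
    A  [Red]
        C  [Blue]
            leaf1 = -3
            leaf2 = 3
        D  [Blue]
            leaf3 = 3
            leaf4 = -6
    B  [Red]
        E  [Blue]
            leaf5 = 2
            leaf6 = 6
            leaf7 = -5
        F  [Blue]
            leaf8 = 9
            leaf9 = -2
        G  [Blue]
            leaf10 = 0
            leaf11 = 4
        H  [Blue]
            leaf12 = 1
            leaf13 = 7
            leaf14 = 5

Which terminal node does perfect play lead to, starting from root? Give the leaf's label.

C (Blue): min(-3, 3) = -3
D (Blue): min(3, -6) = -6
A (Red): max(-3, -6) = -3
E (Blue): min(2, 6, -5) = -5
F (Blue): min(9, -2) = -2
G (Blue): min(0, 4) = 0
H (Blue): min(1, 7, 5) = 1
B (Red): max(-5, -2, 0, 1) = 1
root (Blue): min(-3, 1) = -3
At root, Blue picks A (lowest: -3).
At A, Red picks C (highest: -3).
At C, Blue picks leaf1 (lowest: -3).
Terminal value -3.

leaf1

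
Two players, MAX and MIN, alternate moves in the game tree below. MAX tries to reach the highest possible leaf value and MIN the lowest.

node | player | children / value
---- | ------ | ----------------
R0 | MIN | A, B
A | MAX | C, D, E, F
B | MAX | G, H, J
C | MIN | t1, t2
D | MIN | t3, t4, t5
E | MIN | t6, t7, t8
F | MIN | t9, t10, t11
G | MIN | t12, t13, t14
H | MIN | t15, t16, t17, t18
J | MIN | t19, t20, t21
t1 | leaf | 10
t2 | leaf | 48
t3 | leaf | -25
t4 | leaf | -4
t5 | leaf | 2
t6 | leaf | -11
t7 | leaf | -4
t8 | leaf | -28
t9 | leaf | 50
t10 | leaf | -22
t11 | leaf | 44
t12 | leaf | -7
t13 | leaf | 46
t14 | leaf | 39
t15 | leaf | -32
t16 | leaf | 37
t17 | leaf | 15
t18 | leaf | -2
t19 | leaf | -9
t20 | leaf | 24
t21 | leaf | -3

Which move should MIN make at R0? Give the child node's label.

B

C (MIN): min(10, 48) = 10
D (MIN): min(-25, -4, 2) = -25
E (MIN): min(-11, -4, -28) = -28
F (MIN): min(50, -22, 44) = -22
A (MAX): max(10, -25, -28, -22) = 10
G (MIN): min(-7, 46, 39) = -7
H (MIN): min(-32, 37, 15, -2) = -32
J (MIN): min(-9, 24, -3) = -9
B (MAX): max(-7, -32, -9) = -7
R0 (MIN): min(10, -7) = -7
MIN at R0 wants the lowest of {A=10, B=-7}, so chooses B.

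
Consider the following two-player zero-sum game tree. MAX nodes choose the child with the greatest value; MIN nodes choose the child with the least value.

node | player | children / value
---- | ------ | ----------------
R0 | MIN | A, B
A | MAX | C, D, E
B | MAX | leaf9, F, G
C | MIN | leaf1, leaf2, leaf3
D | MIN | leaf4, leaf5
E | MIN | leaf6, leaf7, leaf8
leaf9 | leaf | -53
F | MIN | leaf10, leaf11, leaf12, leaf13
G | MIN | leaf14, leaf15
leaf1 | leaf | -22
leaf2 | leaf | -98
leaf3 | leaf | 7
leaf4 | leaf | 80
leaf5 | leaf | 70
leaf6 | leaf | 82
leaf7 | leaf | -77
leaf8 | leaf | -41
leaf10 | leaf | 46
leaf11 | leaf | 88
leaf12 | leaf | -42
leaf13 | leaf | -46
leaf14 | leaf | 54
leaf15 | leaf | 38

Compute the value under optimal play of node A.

70

C (MIN): min(-22, -98, 7) = -98
D (MIN): min(80, 70) = 70
E (MIN): min(82, -77, -41) = -77
A (MAX): max(-98, 70, -77) = 70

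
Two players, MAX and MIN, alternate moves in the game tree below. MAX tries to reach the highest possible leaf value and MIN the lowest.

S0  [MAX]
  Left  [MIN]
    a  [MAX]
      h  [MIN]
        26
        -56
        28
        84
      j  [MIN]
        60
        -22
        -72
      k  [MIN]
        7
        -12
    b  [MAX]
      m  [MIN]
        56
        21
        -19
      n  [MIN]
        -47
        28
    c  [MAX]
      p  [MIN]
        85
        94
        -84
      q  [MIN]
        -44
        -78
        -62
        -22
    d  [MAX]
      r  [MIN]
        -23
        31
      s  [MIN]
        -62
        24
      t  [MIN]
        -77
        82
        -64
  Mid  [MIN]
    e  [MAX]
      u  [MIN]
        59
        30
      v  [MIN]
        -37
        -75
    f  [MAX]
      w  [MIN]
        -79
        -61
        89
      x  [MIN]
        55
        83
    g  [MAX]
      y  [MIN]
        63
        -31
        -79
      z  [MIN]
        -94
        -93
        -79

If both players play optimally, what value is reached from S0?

h (MIN): min(26, -56, 28, 84) = -56
j (MIN): min(60, -22, -72) = -72
k (MIN): min(7, -12) = -12
a (MAX): max(-56, -72, -12) = -12
m (MIN): min(56, 21, -19) = -19
n (MIN): min(-47, 28) = -47
b (MAX): max(-19, -47) = -19
p (MIN): min(85, 94, -84) = -84
q (MIN): min(-44, -78, -62, -22) = -78
c (MAX): max(-84, -78) = -78
r (MIN): min(-23, 31) = -23
s (MIN): min(-62, 24) = -62
t (MIN): min(-77, 82, -64) = -77
d (MAX): max(-23, -62, -77) = -23
Left (MIN): min(-12, -19, -78, -23) = -78
u (MIN): min(59, 30) = 30
v (MIN): min(-37, -75) = -75
e (MAX): max(30, -75) = 30
w (MIN): min(-79, -61, 89) = -79
x (MIN): min(55, 83) = 55
f (MAX): max(-79, 55) = 55
y (MIN): min(63, -31, -79) = -79
z (MIN): min(-94, -93, -79) = -94
g (MAX): max(-79, -94) = -79
Mid (MIN): min(30, 55, -79) = -79
S0 (MAX): max(-78, -79) = -78

-78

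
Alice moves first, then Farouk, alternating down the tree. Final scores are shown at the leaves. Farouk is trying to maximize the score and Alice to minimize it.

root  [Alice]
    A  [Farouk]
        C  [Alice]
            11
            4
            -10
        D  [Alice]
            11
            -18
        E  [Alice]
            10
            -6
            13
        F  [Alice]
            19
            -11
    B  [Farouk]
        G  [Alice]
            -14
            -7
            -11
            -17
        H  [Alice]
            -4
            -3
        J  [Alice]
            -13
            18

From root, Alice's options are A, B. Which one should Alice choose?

A

C (Alice): min(11, 4, -10) = -10
D (Alice): min(11, -18) = -18
E (Alice): min(10, -6, 13) = -6
F (Alice): min(19, -11) = -11
A (Farouk): max(-10, -18, -6, -11) = -6
G (Alice): min(-14, -7, -11, -17) = -17
H (Alice): min(-4, -3) = -4
J (Alice): min(-13, 18) = -13
B (Farouk): max(-17, -4, -13) = -4
root (Alice): min(-6, -4) = -6
Alice at root wants the lowest of {A=-6, B=-4}, so chooses A.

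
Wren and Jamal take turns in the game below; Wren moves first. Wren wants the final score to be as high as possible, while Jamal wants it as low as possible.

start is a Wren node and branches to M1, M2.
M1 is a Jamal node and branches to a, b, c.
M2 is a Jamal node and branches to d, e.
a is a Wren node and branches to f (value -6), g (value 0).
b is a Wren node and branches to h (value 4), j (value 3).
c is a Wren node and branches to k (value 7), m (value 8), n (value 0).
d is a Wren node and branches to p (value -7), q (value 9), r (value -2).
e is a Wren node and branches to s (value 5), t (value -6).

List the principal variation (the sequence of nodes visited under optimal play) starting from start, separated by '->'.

a (Wren): max(-6, 0) = 0
b (Wren): max(4, 3) = 4
c (Wren): max(7, 8, 0) = 8
M1 (Jamal): min(0, 4, 8) = 0
d (Wren): max(-7, 9, -2) = 9
e (Wren): max(5, -6) = 5
M2 (Jamal): min(9, 5) = 5
start (Wren): max(0, 5) = 5
At start, Wren picks M2 (highest: 5).
At M2, Jamal picks e (lowest: 5).
At e, Wren picks s (highest: 5).
Terminal value 5.

start -> M2 -> e -> s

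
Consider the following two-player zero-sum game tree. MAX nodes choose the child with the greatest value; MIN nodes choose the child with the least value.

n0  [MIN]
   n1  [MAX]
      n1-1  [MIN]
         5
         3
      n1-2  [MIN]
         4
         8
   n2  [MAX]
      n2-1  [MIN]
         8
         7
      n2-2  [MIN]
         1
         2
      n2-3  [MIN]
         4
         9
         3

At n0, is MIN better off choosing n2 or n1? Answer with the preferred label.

n2-1 (MIN): min(8, 7) = 7
n2-2 (MIN): min(1, 2) = 1
n2-3 (MIN): min(4, 9, 3) = 3
n2 (MAX): max(7, 1, 3) = 7
n1-1 (MIN): min(5, 3) = 3
n1-2 (MIN): min(4, 8) = 4
n1 (MAX): max(3, 4) = 4
MIN prefers the lower value; n2=7, n1=4. n1 is better since 4 < 7.

n1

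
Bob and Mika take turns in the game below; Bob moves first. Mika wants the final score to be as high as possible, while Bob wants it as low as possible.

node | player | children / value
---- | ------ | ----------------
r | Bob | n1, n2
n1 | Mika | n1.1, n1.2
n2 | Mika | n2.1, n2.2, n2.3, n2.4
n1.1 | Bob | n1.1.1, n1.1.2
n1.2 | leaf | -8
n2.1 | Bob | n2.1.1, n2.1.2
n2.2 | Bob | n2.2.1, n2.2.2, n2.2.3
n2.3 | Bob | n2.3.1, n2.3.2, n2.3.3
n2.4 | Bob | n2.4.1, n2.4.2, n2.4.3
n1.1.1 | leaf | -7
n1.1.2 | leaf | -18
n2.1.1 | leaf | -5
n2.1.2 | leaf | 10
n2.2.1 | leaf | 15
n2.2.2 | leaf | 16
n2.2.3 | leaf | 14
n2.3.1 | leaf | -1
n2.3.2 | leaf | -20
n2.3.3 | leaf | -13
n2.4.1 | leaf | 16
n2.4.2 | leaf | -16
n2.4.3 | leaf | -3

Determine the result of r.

n1.1 (Bob): min(-7, -18) = -18
n1 (Mika): max(-18, -8) = -8
n2.1 (Bob): min(-5, 10) = -5
n2.2 (Bob): min(15, 16, 14) = 14
n2.3 (Bob): min(-1, -20, -13) = -20
n2.4 (Bob): min(16, -16, -3) = -16
n2 (Mika): max(-5, 14, -20, -16) = 14
r (Bob): min(-8, 14) = -8

-8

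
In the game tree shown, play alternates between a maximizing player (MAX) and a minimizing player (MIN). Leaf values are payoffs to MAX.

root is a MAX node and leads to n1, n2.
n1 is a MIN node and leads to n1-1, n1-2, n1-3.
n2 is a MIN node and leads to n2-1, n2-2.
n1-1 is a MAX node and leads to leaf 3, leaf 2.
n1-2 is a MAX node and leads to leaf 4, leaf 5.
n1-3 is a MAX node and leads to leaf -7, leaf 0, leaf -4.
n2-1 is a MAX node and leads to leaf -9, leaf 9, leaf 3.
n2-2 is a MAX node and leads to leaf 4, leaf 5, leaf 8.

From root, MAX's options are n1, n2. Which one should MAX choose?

n2

n1-1 (MAX): max(3, 2) = 3
n1-2 (MAX): max(4, 5) = 5
n1-3 (MAX): max(-7, 0, -4) = 0
n1 (MIN): min(3, 5, 0) = 0
n2-1 (MAX): max(-9, 9, 3) = 9
n2-2 (MAX): max(4, 5, 8) = 8
n2 (MIN): min(9, 8) = 8
root (MAX): max(0, 8) = 8
MAX at root wants the highest of {n1=0, n2=8}, so chooses n2.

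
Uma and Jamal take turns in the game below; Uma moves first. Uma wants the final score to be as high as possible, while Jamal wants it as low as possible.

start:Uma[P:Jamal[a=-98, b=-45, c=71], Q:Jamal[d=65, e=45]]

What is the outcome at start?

45

P (Jamal): min(-98, -45, 71) = -98
Q (Jamal): min(65, 45) = 45
start (Uma): max(-98, 45) = 45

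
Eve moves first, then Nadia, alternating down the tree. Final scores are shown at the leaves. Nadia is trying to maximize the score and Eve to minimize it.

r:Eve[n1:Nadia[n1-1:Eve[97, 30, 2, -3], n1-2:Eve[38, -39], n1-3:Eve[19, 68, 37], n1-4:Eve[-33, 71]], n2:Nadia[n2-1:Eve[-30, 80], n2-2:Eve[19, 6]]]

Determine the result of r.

n1-1 (Eve): min(97, 30, 2, -3) = -3
n1-2 (Eve): min(38, -39) = -39
n1-3 (Eve): min(19, 68, 37) = 19
n1-4 (Eve): min(-33, 71) = -33
n1 (Nadia): max(-3, -39, 19, -33) = 19
n2-1 (Eve): min(-30, 80) = -30
n2-2 (Eve): min(19, 6) = 6
n2 (Nadia): max(-30, 6) = 6
r (Eve): min(19, 6) = 6

6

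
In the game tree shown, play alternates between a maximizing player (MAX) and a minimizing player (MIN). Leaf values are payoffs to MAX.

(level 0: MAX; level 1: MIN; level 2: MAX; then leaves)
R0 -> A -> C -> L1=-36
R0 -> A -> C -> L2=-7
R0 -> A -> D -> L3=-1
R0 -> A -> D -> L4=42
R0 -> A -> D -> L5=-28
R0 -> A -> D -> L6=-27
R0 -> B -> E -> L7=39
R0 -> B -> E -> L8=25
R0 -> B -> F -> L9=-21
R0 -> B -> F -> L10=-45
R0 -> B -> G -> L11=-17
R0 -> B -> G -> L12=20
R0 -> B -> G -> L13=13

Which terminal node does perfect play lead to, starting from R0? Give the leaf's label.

L2

C (MAX): max(-36, -7) = -7
D (MAX): max(-1, 42, -28, -27) = 42
A (MIN): min(-7, 42) = -7
E (MAX): max(39, 25) = 39
F (MAX): max(-21, -45) = -21
G (MAX): max(-17, 20, 13) = 20
B (MIN): min(39, -21, 20) = -21
R0 (MAX): max(-7, -21) = -7
At R0, MAX picks A (highest: -7).
At A, MIN picks C (lowest: -7).
At C, MAX picks L2 (highest: -7).
Terminal value -7.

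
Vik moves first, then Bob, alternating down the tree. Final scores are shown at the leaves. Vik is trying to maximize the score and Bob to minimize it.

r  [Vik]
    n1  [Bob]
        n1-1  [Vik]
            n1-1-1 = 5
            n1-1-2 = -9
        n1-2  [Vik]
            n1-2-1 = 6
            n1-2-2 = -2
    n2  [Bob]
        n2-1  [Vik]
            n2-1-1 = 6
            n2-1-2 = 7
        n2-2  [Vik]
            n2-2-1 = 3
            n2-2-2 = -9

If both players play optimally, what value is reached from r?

5

n1-1 (Vik): max(5, -9) = 5
n1-2 (Vik): max(6, -2) = 6
n1 (Bob): min(5, 6) = 5
n2-1 (Vik): max(6, 7) = 7
n2-2 (Vik): max(3, -9) = 3
n2 (Bob): min(7, 3) = 3
r (Vik): max(5, 3) = 5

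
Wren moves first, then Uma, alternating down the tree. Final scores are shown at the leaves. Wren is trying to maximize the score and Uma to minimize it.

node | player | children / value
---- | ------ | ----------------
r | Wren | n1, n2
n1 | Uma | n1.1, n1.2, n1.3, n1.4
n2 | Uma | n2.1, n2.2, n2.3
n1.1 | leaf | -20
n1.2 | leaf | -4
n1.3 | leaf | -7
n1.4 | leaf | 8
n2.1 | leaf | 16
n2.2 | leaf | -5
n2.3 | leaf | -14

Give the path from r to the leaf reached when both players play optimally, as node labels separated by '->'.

n1 (Uma): min(-20, -4, -7, 8) = -20
n2 (Uma): min(16, -5, -14) = -14
r (Wren): max(-20, -14) = -14
At r, Wren picks n2 (highest: -14).
At n2, Uma picks n2.3 (lowest: -14).
Terminal value -14.

r -> n2 -> n2.3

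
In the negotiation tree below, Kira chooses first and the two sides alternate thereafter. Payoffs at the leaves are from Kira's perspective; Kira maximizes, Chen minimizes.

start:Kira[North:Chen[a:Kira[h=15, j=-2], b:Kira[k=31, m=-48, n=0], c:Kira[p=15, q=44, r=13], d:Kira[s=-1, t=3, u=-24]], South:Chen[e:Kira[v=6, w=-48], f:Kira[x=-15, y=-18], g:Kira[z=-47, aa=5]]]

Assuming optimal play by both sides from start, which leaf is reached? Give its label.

t

a (Kira): max(15, -2) = 15
b (Kira): max(31, -48, 0) = 31
c (Kira): max(15, 44, 13) = 44
d (Kira): max(-1, 3, -24) = 3
North (Chen): min(15, 31, 44, 3) = 3
e (Kira): max(6, -48) = 6
f (Kira): max(-15, -18) = -15
g (Kira): max(-47, 5) = 5
South (Chen): min(6, -15, 5) = -15
start (Kira): max(3, -15) = 3
At start, Kira picks North (highest: 3).
At North, Chen picks d (lowest: 3).
At d, Kira picks t (highest: 3).
Terminal value 3.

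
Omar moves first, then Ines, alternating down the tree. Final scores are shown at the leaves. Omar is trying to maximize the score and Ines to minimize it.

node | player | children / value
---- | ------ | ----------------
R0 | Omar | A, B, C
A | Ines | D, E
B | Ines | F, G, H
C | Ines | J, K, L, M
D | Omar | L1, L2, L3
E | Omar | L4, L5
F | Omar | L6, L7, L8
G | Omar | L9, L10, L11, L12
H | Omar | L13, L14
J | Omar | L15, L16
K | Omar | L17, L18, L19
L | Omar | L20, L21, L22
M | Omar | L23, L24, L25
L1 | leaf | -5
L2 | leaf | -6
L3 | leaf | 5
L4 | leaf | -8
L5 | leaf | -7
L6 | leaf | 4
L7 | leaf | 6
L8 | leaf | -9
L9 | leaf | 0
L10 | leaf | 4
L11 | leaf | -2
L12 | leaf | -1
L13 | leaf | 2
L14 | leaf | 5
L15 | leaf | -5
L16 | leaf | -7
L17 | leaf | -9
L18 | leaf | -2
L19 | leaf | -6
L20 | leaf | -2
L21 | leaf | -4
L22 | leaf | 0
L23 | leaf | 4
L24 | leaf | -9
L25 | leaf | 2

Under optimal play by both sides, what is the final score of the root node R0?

D (Omar): max(-5, -6, 5) = 5
E (Omar): max(-8, -7) = -7
A (Ines): min(5, -7) = -7
F (Omar): max(4, 6, -9) = 6
G (Omar): max(0, 4, -2, -1) = 4
H (Omar): max(2, 5) = 5
B (Ines): min(6, 4, 5) = 4
J (Omar): max(-5, -7) = -5
K (Omar): max(-9, -2, -6) = -2
L (Omar): max(-2, -4, 0) = 0
M (Omar): max(4, -9, 2) = 4
C (Ines): min(-5, -2, 0, 4) = -5
R0 (Omar): max(-7, 4, -5) = 4

4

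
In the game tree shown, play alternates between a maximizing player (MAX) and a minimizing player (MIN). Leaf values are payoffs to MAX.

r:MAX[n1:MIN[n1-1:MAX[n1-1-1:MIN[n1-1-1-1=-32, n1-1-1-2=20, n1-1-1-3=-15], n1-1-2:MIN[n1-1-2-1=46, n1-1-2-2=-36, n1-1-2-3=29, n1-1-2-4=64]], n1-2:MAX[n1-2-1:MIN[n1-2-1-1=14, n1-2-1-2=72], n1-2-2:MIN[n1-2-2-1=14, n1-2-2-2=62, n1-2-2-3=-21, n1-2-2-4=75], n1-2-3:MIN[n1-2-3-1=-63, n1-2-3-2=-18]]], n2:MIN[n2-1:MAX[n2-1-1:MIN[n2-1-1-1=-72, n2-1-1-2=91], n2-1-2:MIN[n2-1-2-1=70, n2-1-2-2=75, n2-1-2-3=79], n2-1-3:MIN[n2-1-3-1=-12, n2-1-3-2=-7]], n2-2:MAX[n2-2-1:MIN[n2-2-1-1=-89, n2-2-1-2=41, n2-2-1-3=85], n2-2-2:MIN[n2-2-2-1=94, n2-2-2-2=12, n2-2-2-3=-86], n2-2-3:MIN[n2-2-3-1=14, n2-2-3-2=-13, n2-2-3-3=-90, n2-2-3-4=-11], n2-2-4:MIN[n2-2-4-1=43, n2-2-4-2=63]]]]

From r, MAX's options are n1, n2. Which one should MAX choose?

n1-1-1 (MIN): min(-32, 20, -15) = -32
n1-1-2 (MIN): min(46, -36, 29, 64) = -36
n1-1 (MAX): max(-32, -36) = -32
n1-2-1 (MIN): min(14, 72) = 14
n1-2-2 (MIN): min(14, 62, -21, 75) = -21
n1-2-3 (MIN): min(-63, -18) = -63
n1-2 (MAX): max(14, -21, -63) = 14
n1 (MIN): min(-32, 14) = -32
n2-1-1 (MIN): min(-72, 91) = -72
n2-1-2 (MIN): min(70, 75, 79) = 70
n2-1-3 (MIN): min(-12, -7) = -12
n2-1 (MAX): max(-72, 70, -12) = 70
n2-2-1 (MIN): min(-89, 41, 85) = -89
n2-2-2 (MIN): min(94, 12, -86) = -86
n2-2-3 (MIN): min(14, -13, -90, -11) = -90
n2-2-4 (MIN): min(43, 63) = 43
n2-2 (MAX): max(-89, -86, -90, 43) = 43
n2 (MIN): min(70, 43) = 43
r (MAX): max(-32, 43) = 43
MAX at r wants the highest of {n1=-32, n2=43}, so chooses n2.

n2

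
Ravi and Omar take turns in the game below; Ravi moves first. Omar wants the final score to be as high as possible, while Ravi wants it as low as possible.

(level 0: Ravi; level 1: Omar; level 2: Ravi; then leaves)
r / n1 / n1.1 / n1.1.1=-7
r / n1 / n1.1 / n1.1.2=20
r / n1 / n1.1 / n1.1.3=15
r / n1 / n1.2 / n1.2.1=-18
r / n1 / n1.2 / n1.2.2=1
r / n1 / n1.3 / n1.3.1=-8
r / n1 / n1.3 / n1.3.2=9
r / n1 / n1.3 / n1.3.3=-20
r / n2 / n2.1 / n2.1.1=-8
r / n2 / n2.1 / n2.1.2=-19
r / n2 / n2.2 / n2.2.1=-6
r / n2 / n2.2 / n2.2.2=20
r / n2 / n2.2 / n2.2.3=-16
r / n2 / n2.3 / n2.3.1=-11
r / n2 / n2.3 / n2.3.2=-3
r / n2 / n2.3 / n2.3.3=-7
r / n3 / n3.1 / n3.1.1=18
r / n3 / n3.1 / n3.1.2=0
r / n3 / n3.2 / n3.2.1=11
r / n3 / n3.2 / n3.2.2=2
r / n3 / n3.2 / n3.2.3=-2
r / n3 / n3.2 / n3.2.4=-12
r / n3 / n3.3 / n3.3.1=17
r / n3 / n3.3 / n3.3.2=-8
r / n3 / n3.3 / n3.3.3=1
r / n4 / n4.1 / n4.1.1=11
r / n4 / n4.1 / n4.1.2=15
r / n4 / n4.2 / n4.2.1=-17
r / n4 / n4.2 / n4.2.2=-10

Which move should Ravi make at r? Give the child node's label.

n1.1 (Ravi): min(-7, 20, 15) = -7
n1.2 (Ravi): min(-18, 1) = -18
n1.3 (Ravi): min(-8, 9, -20) = -20
n1 (Omar): max(-7, -18, -20) = -7
n2.1 (Ravi): min(-8, -19) = -19
n2.2 (Ravi): min(-6, 20, -16) = -16
n2.3 (Ravi): min(-11, -3, -7) = -11
n2 (Omar): max(-19, -16, -11) = -11
n3.1 (Ravi): min(18, 0) = 0
n3.2 (Ravi): min(11, 2, -2, -12) = -12
n3.3 (Ravi): min(17, -8, 1) = -8
n3 (Omar): max(0, -12, -8) = 0
n4.1 (Ravi): min(11, 15) = 11
n4.2 (Ravi): min(-17, -10) = -17
n4 (Omar): max(11, -17) = 11
r (Ravi): min(-7, -11, 0, 11) = -11
Ravi at r wants the lowest of {n1=-7, n2=-11, n3=0, n4=11}, so chooses n2.

n2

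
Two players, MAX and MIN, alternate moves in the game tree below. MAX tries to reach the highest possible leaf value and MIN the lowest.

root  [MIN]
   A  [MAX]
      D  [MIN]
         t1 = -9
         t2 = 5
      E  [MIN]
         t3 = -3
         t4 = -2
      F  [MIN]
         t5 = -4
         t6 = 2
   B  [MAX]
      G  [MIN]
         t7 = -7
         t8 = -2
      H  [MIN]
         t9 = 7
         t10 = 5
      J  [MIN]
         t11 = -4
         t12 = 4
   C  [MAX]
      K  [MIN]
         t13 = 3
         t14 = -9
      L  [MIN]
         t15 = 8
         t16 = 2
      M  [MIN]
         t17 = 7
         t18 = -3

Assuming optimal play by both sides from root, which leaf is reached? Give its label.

t3

D (MIN): min(-9, 5) = -9
E (MIN): min(-3, -2) = -3
F (MIN): min(-4, 2) = -4
A (MAX): max(-9, -3, -4) = -3
G (MIN): min(-7, -2) = -7
H (MIN): min(7, 5) = 5
J (MIN): min(-4, 4) = -4
B (MAX): max(-7, 5, -4) = 5
K (MIN): min(3, -9) = -9
L (MIN): min(8, 2) = 2
M (MIN): min(7, -3) = -3
C (MAX): max(-9, 2, -3) = 2
root (MIN): min(-3, 5, 2) = -3
At root, MIN picks A (lowest: -3).
At A, MAX picks E (highest: -3).
At E, MIN picks t3 (lowest: -3).
Terminal value -3.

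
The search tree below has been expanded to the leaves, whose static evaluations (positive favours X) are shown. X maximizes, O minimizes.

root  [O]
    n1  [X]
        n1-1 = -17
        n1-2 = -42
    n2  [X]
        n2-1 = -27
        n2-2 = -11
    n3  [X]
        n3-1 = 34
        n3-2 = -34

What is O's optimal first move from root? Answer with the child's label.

n1 (X): max(-17, -42) = -17
n2 (X): max(-27, -11) = -11
n3 (X): max(34, -34) = 34
root (O): min(-17, -11, 34) = -17
O at root wants the lowest of {n1=-17, n2=-11, n3=34}, so chooses n1.

n1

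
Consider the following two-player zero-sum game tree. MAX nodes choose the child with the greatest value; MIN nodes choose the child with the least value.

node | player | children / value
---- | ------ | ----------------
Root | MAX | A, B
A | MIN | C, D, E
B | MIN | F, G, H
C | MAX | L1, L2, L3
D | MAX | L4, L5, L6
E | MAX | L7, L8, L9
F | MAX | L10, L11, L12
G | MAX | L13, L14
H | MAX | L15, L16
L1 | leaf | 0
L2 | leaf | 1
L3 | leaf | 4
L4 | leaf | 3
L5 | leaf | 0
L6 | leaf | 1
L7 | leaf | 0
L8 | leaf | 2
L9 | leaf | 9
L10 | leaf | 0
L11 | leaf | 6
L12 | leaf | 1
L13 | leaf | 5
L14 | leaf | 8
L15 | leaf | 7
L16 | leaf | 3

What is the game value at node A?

C (MAX): max(0, 1, 4) = 4
D (MAX): max(3, 0, 1) = 3
E (MAX): max(0, 2, 9) = 9
A (MIN): min(4, 3, 9) = 3

3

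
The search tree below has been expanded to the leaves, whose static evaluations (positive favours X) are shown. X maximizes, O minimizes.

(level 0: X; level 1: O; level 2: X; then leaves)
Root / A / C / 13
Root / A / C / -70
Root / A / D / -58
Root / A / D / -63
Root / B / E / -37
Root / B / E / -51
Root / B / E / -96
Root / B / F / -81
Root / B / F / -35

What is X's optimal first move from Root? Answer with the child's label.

C (X): max(13, -70) = 13
D (X): max(-58, -63) = -58
A (O): min(13, -58) = -58
E (X): max(-37, -51, -96) = -37
F (X): max(-81, -35) = -35
B (O): min(-37, -35) = -37
Root (X): max(-58, -37) = -37
X at Root wants the highest of {A=-58, B=-37}, so chooses B.

B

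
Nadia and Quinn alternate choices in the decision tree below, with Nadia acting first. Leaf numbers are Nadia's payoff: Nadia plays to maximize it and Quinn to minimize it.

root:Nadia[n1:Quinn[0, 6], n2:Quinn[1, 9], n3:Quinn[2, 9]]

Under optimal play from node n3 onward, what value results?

2

n3 (Quinn): min(2, 9) = 2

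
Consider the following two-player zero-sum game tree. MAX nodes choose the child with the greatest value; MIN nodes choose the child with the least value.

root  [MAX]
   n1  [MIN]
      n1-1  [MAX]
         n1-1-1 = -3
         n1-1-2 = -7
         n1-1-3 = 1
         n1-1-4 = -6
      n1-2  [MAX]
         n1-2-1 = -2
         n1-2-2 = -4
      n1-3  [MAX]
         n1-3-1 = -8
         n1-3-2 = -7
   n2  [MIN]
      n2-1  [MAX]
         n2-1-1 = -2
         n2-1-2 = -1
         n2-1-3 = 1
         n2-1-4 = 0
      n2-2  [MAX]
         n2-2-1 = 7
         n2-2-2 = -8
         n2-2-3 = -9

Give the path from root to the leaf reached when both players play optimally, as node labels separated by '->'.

n1-1 (MAX): max(-3, -7, 1, -6) = 1
n1-2 (MAX): max(-2, -4) = -2
n1-3 (MAX): max(-8, -7) = -7
n1 (MIN): min(1, -2, -7) = -7
n2-1 (MAX): max(-2, -1, 1, 0) = 1
n2-2 (MAX): max(7, -8, -9) = 7
n2 (MIN): min(1, 7) = 1
root (MAX): max(-7, 1) = 1
At root, MAX picks n2 (highest: 1).
At n2, MIN picks n2-1 (lowest: 1).
At n2-1, MAX picks n2-1-3 (highest: 1).
Terminal value 1.

root -> n2 -> n2-1 -> n2-1-3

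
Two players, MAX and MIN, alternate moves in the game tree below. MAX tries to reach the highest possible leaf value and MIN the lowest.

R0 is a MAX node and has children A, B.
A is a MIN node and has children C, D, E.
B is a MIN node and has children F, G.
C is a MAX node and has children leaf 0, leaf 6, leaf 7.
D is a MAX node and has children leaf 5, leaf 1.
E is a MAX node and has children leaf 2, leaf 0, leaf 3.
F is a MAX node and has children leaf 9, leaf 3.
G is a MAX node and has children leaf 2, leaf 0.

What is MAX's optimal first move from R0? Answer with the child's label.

A

C (MAX): max(0, 6, 7) = 7
D (MAX): max(5, 1) = 5
E (MAX): max(2, 0, 3) = 3
A (MIN): min(7, 5, 3) = 3
F (MAX): max(9, 3) = 9
G (MAX): max(2, 0) = 2
B (MIN): min(9, 2) = 2
R0 (MAX): max(3, 2) = 3
MAX at R0 wants the highest of {A=3, B=2}, so chooses A.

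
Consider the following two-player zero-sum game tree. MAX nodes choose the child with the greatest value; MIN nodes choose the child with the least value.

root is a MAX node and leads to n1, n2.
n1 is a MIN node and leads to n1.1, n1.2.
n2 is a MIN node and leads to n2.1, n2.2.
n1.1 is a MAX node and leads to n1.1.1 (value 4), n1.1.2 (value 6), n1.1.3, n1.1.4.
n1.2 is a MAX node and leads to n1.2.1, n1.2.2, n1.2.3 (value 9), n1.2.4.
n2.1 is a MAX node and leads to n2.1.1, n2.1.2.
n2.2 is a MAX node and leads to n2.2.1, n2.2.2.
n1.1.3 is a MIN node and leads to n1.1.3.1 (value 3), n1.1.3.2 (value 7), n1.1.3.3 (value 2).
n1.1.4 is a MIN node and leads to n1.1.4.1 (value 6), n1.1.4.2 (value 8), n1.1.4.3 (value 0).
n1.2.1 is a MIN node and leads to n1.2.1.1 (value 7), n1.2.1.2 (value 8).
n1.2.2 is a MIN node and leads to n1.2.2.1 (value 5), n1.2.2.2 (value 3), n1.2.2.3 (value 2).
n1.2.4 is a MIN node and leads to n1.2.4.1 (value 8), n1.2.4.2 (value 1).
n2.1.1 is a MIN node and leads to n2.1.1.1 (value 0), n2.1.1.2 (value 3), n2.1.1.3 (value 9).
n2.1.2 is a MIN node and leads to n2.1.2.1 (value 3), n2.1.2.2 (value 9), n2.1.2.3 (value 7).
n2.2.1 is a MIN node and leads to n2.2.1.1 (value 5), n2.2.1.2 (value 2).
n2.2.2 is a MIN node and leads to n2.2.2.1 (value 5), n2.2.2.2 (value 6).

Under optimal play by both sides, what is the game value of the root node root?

n1.1.3 (MIN): min(3, 7, 2) = 2
n1.1.4 (MIN): min(6, 8, 0) = 0
n1.1 (MAX): max(4, 6, 2, 0) = 6
n1.2.1 (MIN): min(7, 8) = 7
n1.2.2 (MIN): min(5, 3, 2) = 2
n1.2.4 (MIN): min(8, 1) = 1
n1.2 (MAX): max(7, 2, 9, 1) = 9
n1 (MIN): min(6, 9) = 6
n2.1.1 (MIN): min(0, 3, 9) = 0
n2.1.2 (MIN): min(3, 9, 7) = 3
n2.1 (MAX): max(0, 3) = 3
n2.2.1 (MIN): min(5, 2) = 2
n2.2.2 (MIN): min(5, 6) = 5
n2.2 (MAX): max(2, 5) = 5
n2 (MIN): min(3, 5) = 3
root (MAX): max(6, 3) = 6

6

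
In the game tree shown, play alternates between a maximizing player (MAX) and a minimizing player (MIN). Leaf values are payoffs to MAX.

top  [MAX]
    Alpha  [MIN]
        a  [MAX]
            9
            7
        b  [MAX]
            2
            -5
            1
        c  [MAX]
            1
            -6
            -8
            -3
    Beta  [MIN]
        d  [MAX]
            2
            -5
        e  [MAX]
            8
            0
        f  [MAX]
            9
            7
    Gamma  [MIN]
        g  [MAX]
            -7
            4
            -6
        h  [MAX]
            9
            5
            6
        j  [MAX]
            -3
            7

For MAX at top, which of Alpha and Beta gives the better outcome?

Beta

a (MAX): max(9, 7) = 9
b (MAX): max(2, -5, 1) = 2
c (MAX): max(1, -6, -8, -3) = 1
Alpha (MIN): min(9, 2, 1) = 1
d (MAX): max(2, -5) = 2
e (MAX): max(8, 0) = 8
f (MAX): max(9, 7) = 9
Beta (MIN): min(2, 8, 9) = 2
MAX prefers the higher value; Alpha=1, Beta=2. Beta is better since 2 > 1.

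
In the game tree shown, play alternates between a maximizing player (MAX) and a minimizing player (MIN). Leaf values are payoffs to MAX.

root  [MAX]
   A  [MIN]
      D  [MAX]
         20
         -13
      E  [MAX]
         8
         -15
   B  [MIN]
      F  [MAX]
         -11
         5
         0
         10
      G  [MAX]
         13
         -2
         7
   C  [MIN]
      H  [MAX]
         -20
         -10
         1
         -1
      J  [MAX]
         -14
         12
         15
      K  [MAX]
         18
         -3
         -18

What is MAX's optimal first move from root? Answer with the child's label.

D (MAX): max(20, -13) = 20
E (MAX): max(8, -15) = 8
A (MIN): min(20, 8) = 8
F (MAX): max(-11, 5, 0, 10) = 10
G (MAX): max(13, -2, 7) = 13
B (MIN): min(10, 13) = 10
H (MAX): max(-20, -10, 1, -1) = 1
J (MAX): max(-14, 12, 15) = 15
K (MAX): max(18, -3, -18) = 18
C (MIN): min(1, 15, 18) = 1
root (MAX): max(8, 10, 1) = 10
MAX at root wants the highest of {A=8, B=10, C=1}, so chooses B.

B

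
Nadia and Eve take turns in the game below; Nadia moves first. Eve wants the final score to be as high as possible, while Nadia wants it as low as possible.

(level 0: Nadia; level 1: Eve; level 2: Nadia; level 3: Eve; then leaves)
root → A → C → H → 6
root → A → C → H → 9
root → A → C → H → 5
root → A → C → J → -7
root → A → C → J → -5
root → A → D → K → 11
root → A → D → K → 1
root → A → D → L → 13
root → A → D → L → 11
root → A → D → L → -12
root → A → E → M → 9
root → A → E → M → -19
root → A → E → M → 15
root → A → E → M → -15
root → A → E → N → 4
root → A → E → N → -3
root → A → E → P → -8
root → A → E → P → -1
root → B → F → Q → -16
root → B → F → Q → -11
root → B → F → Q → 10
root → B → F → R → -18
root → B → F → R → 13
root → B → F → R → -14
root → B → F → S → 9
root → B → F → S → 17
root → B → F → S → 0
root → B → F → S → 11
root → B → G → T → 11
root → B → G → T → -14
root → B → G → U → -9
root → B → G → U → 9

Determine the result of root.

10

H (Eve): max(6, 9, 5) = 9
J (Eve): max(-7, -5) = -5
C (Nadia): min(9, -5) = -5
K (Eve): max(11, 1) = 11
L (Eve): max(13, 11, -12) = 13
D (Nadia): min(11, 13) = 11
M (Eve): max(9, -19, 15, -15) = 15
N (Eve): max(4, -3) = 4
P (Eve): max(-8, -1) = -1
E (Nadia): min(15, 4, -1) = -1
A (Eve): max(-5, 11, -1) = 11
Q (Eve): max(-16, -11, 10) = 10
R (Eve): max(-18, 13, -14) = 13
S (Eve): max(9, 17, 0, 11) = 17
F (Nadia): min(10, 13, 17) = 10
T (Eve): max(11, -14) = 11
U (Eve): max(-9, 9) = 9
G (Nadia): min(11, 9) = 9
B (Eve): max(10, 9) = 10
root (Nadia): min(11, 10) = 10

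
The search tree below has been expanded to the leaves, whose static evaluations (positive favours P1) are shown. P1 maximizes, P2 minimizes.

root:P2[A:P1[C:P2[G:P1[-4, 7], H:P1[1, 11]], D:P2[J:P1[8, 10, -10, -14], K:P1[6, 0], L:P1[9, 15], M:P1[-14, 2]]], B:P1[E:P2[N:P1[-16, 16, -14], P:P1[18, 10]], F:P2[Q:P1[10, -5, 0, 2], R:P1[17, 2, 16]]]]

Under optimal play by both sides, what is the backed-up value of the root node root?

7

G (P1): max(-4, 7) = 7
H (P1): max(1, 11) = 11
C (P2): min(7, 11) = 7
J (P1): max(8, 10, -10, -14) = 10
K (P1): max(6, 0) = 6
L (P1): max(9, 15) = 15
M (P1): max(-14, 2) = 2
D (P2): min(10, 6, 15, 2) = 2
A (P1): max(7, 2) = 7
N (P1): max(-16, 16, -14) = 16
P (P1): max(18, 10) = 18
E (P2): min(16, 18) = 16
Q (P1): max(10, -5, 0, 2) = 10
R (P1): max(17, 2, 16) = 17
F (P2): min(10, 17) = 10
B (P1): max(16, 10) = 16
root (P2): min(7, 16) = 7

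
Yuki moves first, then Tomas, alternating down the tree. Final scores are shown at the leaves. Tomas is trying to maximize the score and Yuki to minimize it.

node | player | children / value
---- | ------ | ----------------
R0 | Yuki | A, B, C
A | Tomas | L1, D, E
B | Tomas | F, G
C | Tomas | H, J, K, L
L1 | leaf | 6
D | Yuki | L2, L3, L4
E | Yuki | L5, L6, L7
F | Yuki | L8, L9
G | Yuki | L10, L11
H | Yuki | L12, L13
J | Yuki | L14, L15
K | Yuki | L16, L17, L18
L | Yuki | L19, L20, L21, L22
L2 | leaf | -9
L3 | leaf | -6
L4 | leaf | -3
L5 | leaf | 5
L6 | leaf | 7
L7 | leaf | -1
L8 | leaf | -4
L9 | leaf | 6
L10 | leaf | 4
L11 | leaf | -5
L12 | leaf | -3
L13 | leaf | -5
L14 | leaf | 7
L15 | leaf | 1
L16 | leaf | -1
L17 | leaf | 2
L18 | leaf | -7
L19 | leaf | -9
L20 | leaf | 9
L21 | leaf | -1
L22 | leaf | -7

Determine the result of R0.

-4

D (Yuki): min(-9, -6, -3) = -9
E (Yuki): min(5, 7, -1) = -1
A (Tomas): max(6, -9, -1) = 6
F (Yuki): min(-4, 6) = -4
G (Yuki): min(4, -5) = -5
B (Tomas): max(-4, -5) = -4
H (Yuki): min(-3, -5) = -5
J (Yuki): min(7, 1) = 1
K (Yuki): min(-1, 2, -7) = -7
L (Yuki): min(-9, 9, -1, -7) = -9
C (Tomas): max(-5, 1, -7, -9) = 1
R0 (Yuki): min(6, -4, 1) = -4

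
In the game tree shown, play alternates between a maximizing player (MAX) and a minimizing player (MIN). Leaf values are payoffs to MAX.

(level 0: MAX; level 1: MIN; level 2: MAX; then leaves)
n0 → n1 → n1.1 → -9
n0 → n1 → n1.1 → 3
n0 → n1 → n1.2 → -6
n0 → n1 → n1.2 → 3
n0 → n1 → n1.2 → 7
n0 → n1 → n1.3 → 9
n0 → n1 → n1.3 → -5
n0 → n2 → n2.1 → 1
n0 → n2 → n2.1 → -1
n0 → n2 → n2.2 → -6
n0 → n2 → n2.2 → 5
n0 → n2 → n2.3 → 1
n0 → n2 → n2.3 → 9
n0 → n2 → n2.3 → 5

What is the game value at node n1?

3

n1.1 (MAX): max(-9, 3) = 3
n1.2 (MAX): max(-6, 3, 7) = 7
n1.3 (MAX): max(9, -5) = 9
n1 (MIN): min(3, 7, 9) = 3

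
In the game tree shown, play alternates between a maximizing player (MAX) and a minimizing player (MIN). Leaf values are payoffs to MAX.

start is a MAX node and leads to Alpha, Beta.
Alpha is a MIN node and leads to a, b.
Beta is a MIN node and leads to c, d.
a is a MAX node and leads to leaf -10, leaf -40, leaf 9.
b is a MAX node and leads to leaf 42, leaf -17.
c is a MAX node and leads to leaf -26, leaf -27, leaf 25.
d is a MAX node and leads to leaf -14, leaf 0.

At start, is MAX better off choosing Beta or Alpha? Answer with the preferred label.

c (MAX): max(-26, -27, 25) = 25
d (MAX): max(-14, 0) = 0
Beta (MIN): min(25, 0) = 0
a (MAX): max(-10, -40, 9) = 9
b (MAX): max(42, -17) = 42
Alpha (MIN): min(9, 42) = 9
MAX prefers the higher value; Beta=0, Alpha=9. Alpha is better since 9 > 0.

Alpha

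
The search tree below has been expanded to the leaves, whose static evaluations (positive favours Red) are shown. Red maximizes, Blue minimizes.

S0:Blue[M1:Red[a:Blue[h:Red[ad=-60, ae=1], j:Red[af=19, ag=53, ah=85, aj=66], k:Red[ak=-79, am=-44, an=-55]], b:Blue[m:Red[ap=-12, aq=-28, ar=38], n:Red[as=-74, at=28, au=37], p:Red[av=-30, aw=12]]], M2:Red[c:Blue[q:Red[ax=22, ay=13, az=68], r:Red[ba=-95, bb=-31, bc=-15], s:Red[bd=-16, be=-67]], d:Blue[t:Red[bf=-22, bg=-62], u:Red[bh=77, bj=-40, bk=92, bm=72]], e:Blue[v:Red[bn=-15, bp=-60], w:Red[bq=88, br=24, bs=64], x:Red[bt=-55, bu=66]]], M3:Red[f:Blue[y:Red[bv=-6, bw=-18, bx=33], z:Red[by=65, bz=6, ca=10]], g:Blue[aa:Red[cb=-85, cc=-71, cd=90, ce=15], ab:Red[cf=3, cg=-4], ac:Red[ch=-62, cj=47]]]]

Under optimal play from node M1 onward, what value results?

h (Red): max(-60, 1) = 1
j (Red): max(19, 53, 85, 66) = 85
k (Red): max(-79, -44, -55) = -44
a (Blue): min(1, 85, -44) = -44
m (Red): max(-12, -28, 38) = 38
n (Red): max(-74, 28, 37) = 37
p (Red): max(-30, 12) = 12
b (Blue): min(38, 37, 12) = 12
M1 (Red): max(-44, 12) = 12

12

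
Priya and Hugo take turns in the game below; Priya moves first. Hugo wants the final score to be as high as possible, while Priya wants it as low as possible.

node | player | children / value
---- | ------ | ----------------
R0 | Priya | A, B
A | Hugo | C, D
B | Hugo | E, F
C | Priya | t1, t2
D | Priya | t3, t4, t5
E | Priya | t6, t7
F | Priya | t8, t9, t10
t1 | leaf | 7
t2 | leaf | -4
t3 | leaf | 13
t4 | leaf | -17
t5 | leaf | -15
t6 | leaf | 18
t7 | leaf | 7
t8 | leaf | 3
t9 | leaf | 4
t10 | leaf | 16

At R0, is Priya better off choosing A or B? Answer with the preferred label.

C (Priya): min(7, -4) = -4
D (Priya): min(13, -17, -15) = -17
A (Hugo): max(-4, -17) = -4
E (Priya): min(18, 7) = 7
F (Priya): min(3, 4, 16) = 3
B (Hugo): max(7, 3) = 7
Priya prefers the lower value; A=-4, B=7. A is better since -4 < 7.

A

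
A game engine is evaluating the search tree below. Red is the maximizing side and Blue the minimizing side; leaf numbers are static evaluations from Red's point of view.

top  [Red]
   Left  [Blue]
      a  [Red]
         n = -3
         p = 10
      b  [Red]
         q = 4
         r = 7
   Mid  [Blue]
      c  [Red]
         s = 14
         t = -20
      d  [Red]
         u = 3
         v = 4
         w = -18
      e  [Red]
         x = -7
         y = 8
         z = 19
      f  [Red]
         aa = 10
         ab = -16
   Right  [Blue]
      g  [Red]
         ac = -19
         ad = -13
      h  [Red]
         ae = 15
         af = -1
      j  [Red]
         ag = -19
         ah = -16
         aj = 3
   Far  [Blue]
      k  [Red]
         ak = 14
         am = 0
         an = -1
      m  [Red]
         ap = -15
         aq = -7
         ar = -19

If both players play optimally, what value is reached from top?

a (Red): max(-3, 10) = 10
b (Red): max(4, 7) = 7
Left (Blue): min(10, 7) = 7
c (Red): max(14, -20) = 14
d (Red): max(3, 4, -18) = 4
e (Red): max(-7, 8, 19) = 19
f (Red): max(10, -16) = 10
Mid (Blue): min(14, 4, 19, 10) = 4
g (Red): max(-19, -13) = -13
h (Red): max(15, -1) = 15
j (Red): max(-19, -16, 3) = 3
Right (Blue): min(-13, 15, 3) = -13
k (Red): max(14, 0, -1) = 14
m (Red): max(-15, -7, -19) = -7
Far (Blue): min(14, -7) = -7
top (Red): max(7, 4, -13, -7) = 7

7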